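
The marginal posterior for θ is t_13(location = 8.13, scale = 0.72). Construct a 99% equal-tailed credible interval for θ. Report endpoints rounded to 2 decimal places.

The t_13 distribution is symmetric; the 99% interval is 8.13 ± t·0.72 with t_{0.995,13} = 3.012.
Half-width: 3.012 × 0.72 = 2.17.
8.13 − 2.17 = 5.96; 8.13 + 2.17 = 10.30.

[5.96, 10.30]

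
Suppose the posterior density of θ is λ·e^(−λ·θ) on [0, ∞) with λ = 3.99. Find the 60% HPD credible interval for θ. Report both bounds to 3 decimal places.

[0.000, 0.230]

The exponential density is strictly decreasing on [0, ∞), so the HPD interval is anchored at 0: [0, q] with P(θ ≤ q) = 0.60.
q = −ln(1 − 0.60) / 3.99 = 0.9163 / 3.99 = 0.230.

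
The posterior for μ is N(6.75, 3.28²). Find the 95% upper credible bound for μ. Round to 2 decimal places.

12.15

Need U with P(μ ≤ U) = 0.95: U = 6.75 + z_{0.05}·3.28.
z = 1.645; U = 6.75 + 1.645 × 3.28 = 12.15.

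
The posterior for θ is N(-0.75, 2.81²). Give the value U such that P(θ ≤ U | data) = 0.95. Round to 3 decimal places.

Need U with P(θ ≤ U) = 0.95: U = -0.75 + z_{0.05}·2.81.
z = 1.645; U = -0.75 + 1.645 × 2.81 = 3.872.

3.872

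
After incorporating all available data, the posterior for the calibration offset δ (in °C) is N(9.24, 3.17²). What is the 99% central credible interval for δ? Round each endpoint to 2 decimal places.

[1.07, 17.41]

The posterior is symmetric, so the 99% equal-tailed interval is δ = 9.24 ± z·3.17 with z = 2.576.
Half-width: 2.576 × 3.17 = 8.17.
9.24 − 8.17 = 1.07; 9.24 + 8.17 = 17.41.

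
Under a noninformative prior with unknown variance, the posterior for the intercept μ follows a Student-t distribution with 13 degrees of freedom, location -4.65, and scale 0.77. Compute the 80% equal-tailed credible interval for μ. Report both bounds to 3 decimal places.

[-5.690, -3.610]

The t_13 distribution is symmetric; the 80% interval is -4.65 ± t·0.77 with t_{0.9,13} = 1.350.
Half-width: 1.350 × 0.77 = 1.040.
-4.65 − 1.040 = -5.690; -4.65 + 1.040 = -3.610.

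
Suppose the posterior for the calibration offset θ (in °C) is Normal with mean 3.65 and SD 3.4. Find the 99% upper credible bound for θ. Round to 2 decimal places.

Need U with P(θ ≤ U) = 0.99: U = 3.65 + z_{0.01}·3.4.
z = 2.326; U = 3.65 + 2.326 × 3.4 = 11.56.

11.56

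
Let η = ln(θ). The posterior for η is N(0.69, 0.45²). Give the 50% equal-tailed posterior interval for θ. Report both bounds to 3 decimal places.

[1.472, 2.701]

On the log scale the 50% interval is 0.69 ± 0.674 × 0.45 = [0.3865, 0.9935].
Exponentiate: [e^0.3865, e^0.9935] = [1.472, 2.701].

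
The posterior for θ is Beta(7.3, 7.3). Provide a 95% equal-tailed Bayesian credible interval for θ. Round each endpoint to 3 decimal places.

Posterior: Beta(7.3, 7.3).
Equal-tailed 95% interval: the 0.025 and 0.975 quantiles of Beta(7.3, 7.3).
Posterior mean ≈ 0.500, SD ≈ 0.127; a Normal approximation gives roughly [0.252, 0.748].
Exact: F⁻¹(0.025) = 0.256; F⁻¹(0.975) = 0.744.

[0.256, 0.744]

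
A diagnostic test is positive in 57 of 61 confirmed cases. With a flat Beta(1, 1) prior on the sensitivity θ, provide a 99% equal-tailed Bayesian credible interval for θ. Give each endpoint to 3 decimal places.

[0.811, 0.982]

Posterior: Beta(1+57, 1+4) = Beta(58, 5).
Equal-tailed 99% interval: the 0.005 and 0.995 quantiles of Beta(58, 5).
Posterior mean ≈ 0.921, SD ≈ 0.034; a Normal approximation gives roughly [0.834, 1.008].
Exact: F⁻¹(0.005) = 0.811; F⁻¹(0.995) = 0.982.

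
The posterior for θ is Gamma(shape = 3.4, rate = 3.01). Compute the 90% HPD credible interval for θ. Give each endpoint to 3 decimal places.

[0.209, 2.018]

The posterior is unimodal and skewed, so the HPD interval has equal density at both endpoints and is the shortest 90% interval.
Solving f(0.209) = f(2.018) with F(2.018) − F(0.209) = 0.90 gives [0.209, 2.018].
For comparison, the equal-tailed interval is [0.342, 2.288]; the HPD is narrower and shifted toward the mode.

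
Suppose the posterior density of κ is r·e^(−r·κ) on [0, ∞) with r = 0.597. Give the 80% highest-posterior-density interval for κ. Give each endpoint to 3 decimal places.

The exponential density is strictly decreasing on [0, ∞), so the HPD interval is anchored at 0: [0, q] with P(κ ≤ q) = 0.80.
q = −ln(1 − 0.80) / 0.597 = 1.6094 / 0.597 = 2.696.

[0.000, 2.696]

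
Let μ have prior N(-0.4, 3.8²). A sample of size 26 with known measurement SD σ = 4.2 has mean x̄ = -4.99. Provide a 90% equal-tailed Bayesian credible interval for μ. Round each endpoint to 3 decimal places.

Posterior precision = 1/3.8² + 26/4.2² = 0.0693 + 1.4739 = 1.5432, so posterior SD = 0.8050.
Posterior mean = (-0.4/3.8² + 26·-4.99/4.2²) / 1.5432 = -4.7840.
Interval: -4.7840 ± 1.645 × 0.8050 → [-6.108, -3.460].

[-6.108, -3.460]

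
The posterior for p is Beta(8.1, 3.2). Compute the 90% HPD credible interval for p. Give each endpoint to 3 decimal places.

[0.517, 0.927]

The posterior is unimodal and skewed, so the HPD interval has equal density at both endpoints and is the shortest 90% interval.
Solving f(0.517) = f(0.927) with F(0.927) − F(0.517) = 0.90 gives [0.517, 0.927].
For comparison, the equal-tailed interval is [0.484, 0.904]; the HPD is narrower and shifted toward the mode.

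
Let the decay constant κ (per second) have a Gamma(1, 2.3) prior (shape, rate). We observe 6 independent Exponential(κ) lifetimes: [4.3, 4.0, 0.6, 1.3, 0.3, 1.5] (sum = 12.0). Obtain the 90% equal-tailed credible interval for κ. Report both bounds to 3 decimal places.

[0.230, 0.828]

Posterior: Gamma(1+6, 2.3+12.0) = Gamma(7, 14.3) (shape, rate).
Equal-tailed 90% interval: Gamma(7, 14.3) quantiles at 0.05 and 0.95.
Posterior mean ≈ 0.490, SD ≈ 0.185; a Normal approximation gives roughly [0.185, 0.794].
Exact: lower = 0.230; upper = 0.828.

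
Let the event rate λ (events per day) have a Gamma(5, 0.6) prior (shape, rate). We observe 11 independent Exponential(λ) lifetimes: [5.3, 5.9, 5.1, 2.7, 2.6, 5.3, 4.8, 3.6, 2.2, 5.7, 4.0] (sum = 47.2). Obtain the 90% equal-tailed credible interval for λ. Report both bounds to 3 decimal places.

[0.210, 0.483]

Posterior: Gamma(5+11, 0.6+47.2) = Gamma(16, 47.8) (shape, rate).
Equal-tailed 90% interval: Gamma(16, 47.8) quantiles at 0.05 and 0.95.
Posterior mean ≈ 0.335, SD ≈ 0.084; a Normal approximation gives roughly [0.197, 0.472].
Exact: lower = 0.210; upper = 0.483.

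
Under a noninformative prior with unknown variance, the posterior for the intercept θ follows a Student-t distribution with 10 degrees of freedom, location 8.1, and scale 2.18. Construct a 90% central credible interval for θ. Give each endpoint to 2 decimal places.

[4.15, 12.05]

The t_10 distribution is symmetric; the 90% interval is 8.1 ± t·2.18 with t_{0.95,10} = 1.812.
Half-width: 1.812 × 2.18 = 3.95.
8.1 − 3.95 = 4.15; 8.1 + 3.95 = 12.05.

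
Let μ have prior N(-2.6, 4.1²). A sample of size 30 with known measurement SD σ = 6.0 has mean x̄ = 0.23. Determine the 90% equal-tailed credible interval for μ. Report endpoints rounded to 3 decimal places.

[-1.699, 1.782]

Posterior precision = 1/4.1² + 30/6.0² = 0.0595 + 0.8333 = 0.8928, so posterior SD = 1.0583.
Posterior mean = (-2.6/4.1² + 30·0.23/6.0²) / 0.8928 = 0.0414.
Interval: 0.0414 ± 1.645 × 1.0583 → [-1.699, 1.782].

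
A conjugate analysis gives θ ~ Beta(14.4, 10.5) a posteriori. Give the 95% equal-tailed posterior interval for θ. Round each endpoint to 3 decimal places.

Posterior: Beta(14.4, 10.5).
Equal-tailed 95% interval: the 0.025 and 0.975 quantiles of Beta(14.4, 10.5).
Posterior mean ≈ 0.578, SD ≈ 0.097; a Normal approximation gives roughly [0.388, 0.768].
Exact: F⁻¹(0.025) = 0.384; F⁻¹(0.975) = 0.761.

[0.384, 0.761]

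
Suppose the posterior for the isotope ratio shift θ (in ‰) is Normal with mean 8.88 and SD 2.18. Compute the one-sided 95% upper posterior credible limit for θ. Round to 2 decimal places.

12.47

Need U with P(θ ≤ U) = 0.95: U = 8.88 + z_{0.05}·2.18.
z = 1.645; U = 8.88 + 1.645 × 2.18 = 12.47.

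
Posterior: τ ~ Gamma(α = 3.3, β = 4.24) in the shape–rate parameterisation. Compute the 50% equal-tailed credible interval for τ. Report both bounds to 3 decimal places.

[0.464, 1.010]

Posterior: Gamma(shape 3.3, rate 4.24).
Equal-tailed 50% interval: Gamma(3.3, 4.24) quantiles at 0.25 and 0.75.
Posterior mean ≈ 0.778, SD ≈ 0.428; a Normal approximation gives roughly [0.489, 1.067].
Exact: lower = 0.464; upper = 1.010.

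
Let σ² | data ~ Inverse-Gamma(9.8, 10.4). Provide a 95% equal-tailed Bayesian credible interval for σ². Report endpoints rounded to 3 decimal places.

Inverse-Gamma(9.8, 10.4) quantiles: F⁻¹(0.025) and F⁻¹(0.975).
Equivalently, 1/σ² ~ Gamma(9.8, rate = 10.4); invert its 0.975 and 0.025 quantiles.
Posterior mean ≈ 1.182, SD ≈ 0.423; a Normal approximation gives roughly [0.352, 2.011].
Exact: lower = 0.618; upper = 2.233.

[0.618, 2.233]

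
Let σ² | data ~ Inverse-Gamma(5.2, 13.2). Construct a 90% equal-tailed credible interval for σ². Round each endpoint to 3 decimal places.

Inverse-Gamma(5.2, 13.2) quantiles: F⁻¹(0.05) and F⁻¹(0.95).
Equivalently, 1/σ² ~ Gamma(5.2, rate = 13.2); invert its 0.95 and 0.05 quantiles.
Posterior mean ≈ 3.143, SD ≈ 1.757; a Normal approximation gives roughly [0.253, 6.033].
Exact: lower = 1.400; upper = 6.298.

[1.400, 6.298]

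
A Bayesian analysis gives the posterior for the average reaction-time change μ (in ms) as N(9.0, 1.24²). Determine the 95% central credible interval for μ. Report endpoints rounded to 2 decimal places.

[6.57, 11.43]

The posterior is symmetric, so the 95% equal-tailed interval is μ = 9.0 ± z·1.24 with z = 1.960.
Half-width: 1.960 × 1.24 = 2.43.
9.0 − 2.43 = 6.57; 9.0 + 2.43 = 11.43.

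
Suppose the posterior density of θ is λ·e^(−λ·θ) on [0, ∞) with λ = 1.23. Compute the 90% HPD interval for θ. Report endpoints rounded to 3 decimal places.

[0.000, 1.872]

The exponential density is strictly decreasing on [0, ∞), so the HPD interval is anchored at 0: [0, q] with P(θ ≤ q) = 0.90.
q = −ln(1 − 0.90) / 1.23 = 2.3026 / 1.23 = 1.872.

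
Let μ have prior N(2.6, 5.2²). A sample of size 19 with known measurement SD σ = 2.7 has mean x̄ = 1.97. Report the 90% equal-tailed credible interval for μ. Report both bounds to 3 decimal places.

[0.967, 2.991]

Posterior precision = 1/5.2² + 19/2.7² = 0.0370 + 2.6063 = 2.6433, so posterior SD = 0.6151.
Posterior mean = (2.6/5.2² + 19·1.97/2.7²) / 2.6433 = 1.9788.
Interval: 1.9788 ± 1.645 × 0.6151 → [0.967, 2.991].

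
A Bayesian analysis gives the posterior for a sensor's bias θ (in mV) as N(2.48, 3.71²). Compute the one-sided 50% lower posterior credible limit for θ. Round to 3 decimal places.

Need L with P(θ ≥ L) = 0.50: L = 2.48 − z_{0.5}·3.71.
z = 0.000; L = 2.48 − 0.000 × 3.71 = 2.480.

2.480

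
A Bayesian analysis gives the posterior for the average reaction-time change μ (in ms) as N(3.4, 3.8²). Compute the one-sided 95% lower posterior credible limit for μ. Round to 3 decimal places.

-2.850

Need L with P(μ ≥ L) = 0.95: L = 3.4 − z_{0.05}·3.8.
z = 1.645; L = 3.4 − 1.645 × 3.8 = -2.850.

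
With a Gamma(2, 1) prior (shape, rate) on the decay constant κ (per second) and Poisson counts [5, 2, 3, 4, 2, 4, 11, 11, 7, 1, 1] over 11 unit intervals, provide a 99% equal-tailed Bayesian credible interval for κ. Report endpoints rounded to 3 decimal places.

Posterior: Gamma(2+51, 1+11) = Gamma(53, 12) (shape, rate).
Equal-tailed 99% interval: Gamma(53, 12) quantiles at 0.005 and 0.995.
Posterior mean ≈ 4.417, SD ≈ 0.607; a Normal approximation gives roughly [2.854, 5.979].
Exact: lower = 3.010; upper = 6.135.

[3.010, 6.135]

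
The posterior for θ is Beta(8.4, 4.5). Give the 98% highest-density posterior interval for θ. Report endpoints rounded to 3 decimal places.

[0.352, 0.914]

The posterior is unimodal and skewed, so the HPD interval has equal density at both endpoints and is the shortest 98% interval.
Solving f(0.352) = f(0.914) with F(0.914) − F(0.352) = 0.98 gives [0.352, 0.914].
For comparison, the equal-tailed interval is [0.335, 0.901]; the HPD is narrower and shifted toward the mode.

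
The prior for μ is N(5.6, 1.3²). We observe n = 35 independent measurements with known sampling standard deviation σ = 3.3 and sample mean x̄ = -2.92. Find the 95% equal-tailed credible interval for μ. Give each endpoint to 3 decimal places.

[-2.600, -0.591]

Posterior precision = 1/1.3² + 35/3.3² = 0.5917 + 3.2140 = 3.8057, so posterior SD = 0.5126.
Posterior mean = (5.6/1.3² + 35·-2.92/3.3²) / 3.8057 = -1.5953.
Interval: -1.5953 ± 1.960 × 0.5126 → [-2.600, -0.591].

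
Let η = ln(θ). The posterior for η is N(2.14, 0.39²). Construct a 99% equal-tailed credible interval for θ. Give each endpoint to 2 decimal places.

[3.11, 23.21]

On the log scale the 99% interval is 2.14 ± 2.576 × 0.39 = [1.1354, 3.1446].
Exponentiate: [e^1.1354, e^3.1446] = [3.11, 23.21].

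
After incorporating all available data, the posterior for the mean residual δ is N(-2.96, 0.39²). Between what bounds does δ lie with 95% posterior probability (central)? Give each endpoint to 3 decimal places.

The posterior is symmetric, so the 95% equal-tailed interval is δ = -2.96 ± z·0.39 with z = 1.960.
Half-width: 1.960 × 0.39 = 0.764.
-2.96 − 0.764 = -3.724; -2.96 + 0.764 = -2.196.

[-3.724, -2.196]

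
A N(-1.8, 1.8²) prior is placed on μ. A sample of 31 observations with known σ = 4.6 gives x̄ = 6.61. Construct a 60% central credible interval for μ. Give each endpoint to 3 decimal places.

[4.515, 5.778]

Posterior precision = 1/1.8² + 31/4.6² = 0.3086 + 1.4650 = 1.7737, so posterior SD = 0.7509.
Posterior mean = (-1.8/1.8² + 31·6.61/4.6²) / 1.7737 = 5.1465.
Interval: 5.1465 ± 0.842 × 0.7509 → [4.515, 5.778].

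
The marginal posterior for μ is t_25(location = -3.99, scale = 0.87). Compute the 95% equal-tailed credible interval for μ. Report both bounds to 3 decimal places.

The t_25 distribution is symmetric; the 95% interval is -3.99 ± t·0.87 with t_{0.975,25} = 2.060.
Half-width: 2.060 × 0.87 = 1.792.
-3.99 − 1.792 = -5.782; -3.99 + 1.792 = -2.198.

[-5.782, -2.198]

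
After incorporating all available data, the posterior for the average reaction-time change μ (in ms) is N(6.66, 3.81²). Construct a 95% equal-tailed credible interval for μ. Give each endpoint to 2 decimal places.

[-0.81, 14.13]

The posterior is symmetric, so the 95% equal-tailed interval is μ = 6.66 ± z·3.81 with z = 1.960.
Half-width: 1.960 × 3.81 = 7.47.
6.66 − 7.47 = -0.81; 6.66 + 7.47 = 14.13.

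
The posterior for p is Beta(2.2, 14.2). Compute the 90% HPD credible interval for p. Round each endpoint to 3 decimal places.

[0.012, 0.252]

The posterior is unimodal and skewed, so the HPD interval has equal density at both endpoints and is the shortest 90% interval.
Solving f(0.012) = f(0.252) with F(0.252) − F(0.012) = 0.90 gives [0.012, 0.252].
For comparison, the equal-tailed interval is [0.029, 0.290]; the HPD is narrower and shifted toward the mode.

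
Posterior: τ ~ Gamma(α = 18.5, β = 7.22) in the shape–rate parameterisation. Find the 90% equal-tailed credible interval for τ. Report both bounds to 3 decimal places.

[1.667, 3.614]

Posterior: Gamma(shape 18.5, rate 7.22).
Equal-tailed 90% interval: Gamma(18.5, 7.22) quantiles at 0.05 and 0.95.
Posterior mean ≈ 2.562, SD ≈ 0.596; a Normal approximation gives roughly [1.582, 3.542].
Exact: lower = 1.667; upper = 3.614.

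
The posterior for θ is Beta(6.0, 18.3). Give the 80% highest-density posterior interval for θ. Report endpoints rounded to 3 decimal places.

[0.128, 0.346]

The posterior is unimodal and skewed, so the HPD interval has equal density at both endpoints and is the shortest 80% interval.
Solving f(0.128) = f(0.346) with F(0.346) − F(0.128) = 0.80 gives [0.128, 0.346].
For comparison, the equal-tailed interval is [0.141, 0.362]; the HPD is narrower and shifted toward the mode.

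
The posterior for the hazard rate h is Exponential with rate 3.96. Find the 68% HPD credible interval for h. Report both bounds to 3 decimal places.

[0.000, 0.288]

The exponential density is strictly decreasing on [0, ∞), so the HPD interval is anchored at 0: [0, q] with P(h ≤ q) = 0.68.
q = −ln(1 − 0.68) / 3.96 = 1.1394 / 3.96 = 0.288.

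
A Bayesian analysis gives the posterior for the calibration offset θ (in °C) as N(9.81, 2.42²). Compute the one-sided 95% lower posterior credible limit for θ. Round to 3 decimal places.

5.829

Need L with P(θ ≥ L) = 0.95: L = 9.81 − z_{0.05}·2.42.
z = 1.645; L = 9.81 − 1.645 × 2.42 = 5.829.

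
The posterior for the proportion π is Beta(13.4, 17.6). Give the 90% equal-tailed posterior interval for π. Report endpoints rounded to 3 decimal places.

Posterior: Beta(13.4, 17.6).
Equal-tailed 90% interval: the 0.05 and 0.95 quantiles of Beta(13.4, 17.6).
Posterior mean ≈ 0.432, SD ≈ 0.088; a Normal approximation gives roughly [0.288, 0.576].
Exact: F⁻¹(0.05) = 0.291; F⁻¹(0.95) = 0.579.

[0.291, 0.579]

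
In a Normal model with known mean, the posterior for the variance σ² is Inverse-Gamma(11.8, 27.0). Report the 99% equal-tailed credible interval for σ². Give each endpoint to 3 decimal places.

Inverse-Gamma(11.8, 27.0) quantiles: F⁻¹(0.005) and F⁻¹(0.995).
Equivalently, 1/σ² ~ Gamma(11.8, rate = 27.0); invert its 0.995 and 0.005 quantiles.
Posterior mean ≈ 2.500, SD ≈ 0.799; a Normal approximation gives roughly [0.443, 4.557].
Exact: lower = 1.200; upper = 5.605.

[1.200, 5.605]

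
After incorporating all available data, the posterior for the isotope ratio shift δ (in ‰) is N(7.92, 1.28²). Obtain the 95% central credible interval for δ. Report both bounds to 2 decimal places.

The posterior is symmetric, so the 95% equal-tailed interval is δ = 7.92 ± z·1.28 with z = 1.960.
Half-width: 1.960 × 1.28 = 2.51.
7.92 − 2.51 = 5.41; 7.92 + 2.51 = 10.43.

[5.41, 10.43]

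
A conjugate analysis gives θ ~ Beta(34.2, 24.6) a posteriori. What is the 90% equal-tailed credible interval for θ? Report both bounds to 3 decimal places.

[0.475, 0.685]

Posterior: Beta(34.2, 24.6).
Equal-tailed 90% interval: the 0.05 and 0.95 quantiles of Beta(34.2, 24.6).
Posterior mean ≈ 0.582, SD ≈ 0.064; a Normal approximation gives roughly [0.477, 0.687].
Exact: F⁻¹(0.05) = 0.475; F⁻¹(0.95) = 0.685.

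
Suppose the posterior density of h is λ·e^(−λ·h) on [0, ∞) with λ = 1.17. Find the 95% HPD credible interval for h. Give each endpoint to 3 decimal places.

The exponential density is strictly decreasing on [0, ∞), so the HPD interval is anchored at 0: [0, q] with P(h ≤ q) = 0.95.
q = −ln(1 − 0.95) / 1.17 = 2.9957 / 1.17 = 2.560.

[0.000, 2.560]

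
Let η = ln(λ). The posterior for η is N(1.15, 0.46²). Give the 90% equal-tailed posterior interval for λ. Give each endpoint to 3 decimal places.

On the log scale the 90% interval is 1.15 ± 1.645 × 0.46 = [0.3934, 1.9066].
Exponentiate: [e^0.3934, e^1.9066] = [1.482, 6.730].

[1.482, 6.730]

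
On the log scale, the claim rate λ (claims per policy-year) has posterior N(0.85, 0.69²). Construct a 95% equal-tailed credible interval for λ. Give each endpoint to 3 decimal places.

[0.605, 9.046]

On the log scale the 95% interval is 0.85 ± 1.960 × 0.69 = [-0.5024, 2.2024].
Exponentiate: [e^-0.5024, e^2.2024] = [0.605, 9.046].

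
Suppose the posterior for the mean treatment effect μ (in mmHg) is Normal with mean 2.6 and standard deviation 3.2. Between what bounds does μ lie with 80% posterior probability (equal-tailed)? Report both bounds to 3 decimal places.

[-1.501, 6.701]

The posterior is symmetric, so the 80% equal-tailed interval is μ = 2.6 ± z·3.2 with z = 1.282.
Half-width: 1.282 × 3.2 = 4.101.
2.6 − 4.101 = -1.501; 2.6 + 4.101 = 6.701.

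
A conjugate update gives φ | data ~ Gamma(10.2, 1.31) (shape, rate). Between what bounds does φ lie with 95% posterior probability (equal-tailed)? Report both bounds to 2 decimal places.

[3.77, 13.24]

Posterior: Gamma(shape 10.2, rate 1.31).
Equal-tailed 95% interval: Gamma(10.2, 1.31) quantiles at 0.025 and 0.975.
Posterior mean ≈ 7.79, SD ≈ 2.44; a Normal approximation gives roughly [3.01, 12.56].
Exact: lower = 3.77; upper = 13.24.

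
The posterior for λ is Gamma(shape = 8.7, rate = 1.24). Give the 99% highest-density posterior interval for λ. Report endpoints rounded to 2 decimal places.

The posterior is unimodal and skewed, so the HPD interval has equal density at both endpoints and is the shortest 99% interval.
Solving f(2.05) = f(13.98) with F(13.98) − F(2.05) = 0.99 gives [2.05, 13.98].
For comparison, the equal-tailed interval is [2.39, 14.64]; the HPD is narrower and shifted toward the mode.

[2.05, 13.98]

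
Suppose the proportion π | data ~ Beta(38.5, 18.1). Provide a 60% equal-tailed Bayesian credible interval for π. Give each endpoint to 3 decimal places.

Posterior: Beta(38.5, 18.1).
Equal-tailed 60% interval: the 0.2 and 0.8 quantiles of Beta(38.5, 18.1).
Posterior mean ≈ 0.680, SD ≈ 0.061; a Normal approximation gives roughly [0.628, 0.732].
Exact: F⁻¹(0.2) = 0.629; F⁻¹(0.8) = 0.733.

[0.629, 0.733]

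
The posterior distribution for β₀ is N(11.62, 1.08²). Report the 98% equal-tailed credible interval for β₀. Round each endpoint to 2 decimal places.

[9.11, 14.13]

The posterior is symmetric, so the 98% equal-tailed interval is β₀ = 11.62 ± z·1.08 with z = 2.326.
Half-width: 2.326 × 1.08 = 2.51.
11.62 − 2.51 = 9.11; 11.62 + 2.51 = 14.13.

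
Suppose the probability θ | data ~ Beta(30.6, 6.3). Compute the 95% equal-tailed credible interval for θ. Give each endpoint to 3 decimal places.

Posterior: Beta(30.6, 6.3).
Equal-tailed 95% interval: the 0.025 and 0.975 quantiles of Beta(30.6, 6.3).
Posterior mean ≈ 0.829, SD ≈ 0.061; a Normal approximation gives roughly [0.709, 0.949].
Exact: F⁻¹(0.025) = 0.694; F⁻¹(0.975) = 0.931.

[0.694, 0.931]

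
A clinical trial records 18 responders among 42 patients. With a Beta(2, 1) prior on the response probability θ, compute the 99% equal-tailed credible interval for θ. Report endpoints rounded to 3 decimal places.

[0.264, 0.634]

Posterior: Beta(2+18, 1+24) = Beta(20, 25).
Equal-tailed 99% interval: the 0.005 and 0.995 quantiles of Beta(20, 25).
Posterior mean ≈ 0.444, SD ≈ 0.073; a Normal approximation gives roughly [0.256, 0.633].
Exact: F⁻¹(0.005) = 0.264; F⁻¹(0.995) = 0.634.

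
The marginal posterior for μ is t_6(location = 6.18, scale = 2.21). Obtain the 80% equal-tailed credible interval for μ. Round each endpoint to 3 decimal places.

The t_6 distribution is symmetric; the 80% interval is 6.18 ± t·2.21 with t_{0.9,6} = 1.440.
Half-width: 1.440 × 2.21 = 3.182.
6.18 − 3.182 = 2.998; 6.18 + 3.182 = 9.362.

[2.998, 9.362]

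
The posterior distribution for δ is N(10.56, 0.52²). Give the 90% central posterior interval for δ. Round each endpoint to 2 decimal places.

The posterior is symmetric, so the 90% equal-tailed interval is δ = 10.56 ± z·0.52 with z = 1.645.
Half-width: 1.645 × 0.52 = 0.86.
10.56 − 0.86 = 9.70; 10.56 + 0.86 = 11.42.

[9.70, 11.42]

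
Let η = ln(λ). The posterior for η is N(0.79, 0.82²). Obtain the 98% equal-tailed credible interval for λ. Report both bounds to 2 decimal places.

[0.33, 14.84]

On the log scale the 98% interval is 0.79 ± 2.326 × 0.82 = [-1.1176, 2.6976].
Exponentiate: [e^-1.1176, e^2.6976] = [0.33, 14.84].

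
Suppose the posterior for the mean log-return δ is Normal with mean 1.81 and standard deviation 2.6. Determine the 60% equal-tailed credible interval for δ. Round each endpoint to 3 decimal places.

[-0.378, 3.998]

The posterior is symmetric, so the 60% equal-tailed interval is δ = 1.81 ± z·2.6 with z = 0.842.
Half-width: 0.842 × 2.6 = 2.188.
1.81 − 2.188 = -0.378; 1.81 + 2.188 = 3.998.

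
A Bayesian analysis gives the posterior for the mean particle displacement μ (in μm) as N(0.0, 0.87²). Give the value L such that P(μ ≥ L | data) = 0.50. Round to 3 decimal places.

0.000

Need L with P(μ ≥ L) = 0.50: L = 0.0 − z_{0.5}·0.87.
z = 0.000; L = 0.0 − 0.000 × 0.87 = 0.000.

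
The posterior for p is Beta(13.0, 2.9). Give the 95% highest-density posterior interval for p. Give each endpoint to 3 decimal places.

The posterior is unimodal and skewed, so the HPD interval has equal density at both endpoints and is the shortest 95% interval.
Solving f(0.634) = f(0.976) with F(0.976) − F(0.634) = 0.95 gives [0.634, 0.976].
For comparison, the equal-tailed interval is [0.601, 0.959]; the HPD is narrower and shifted toward the mode.

[0.634, 0.976]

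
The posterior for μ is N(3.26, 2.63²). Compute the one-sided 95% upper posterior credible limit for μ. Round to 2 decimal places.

7.59

Need U with P(μ ≤ U) = 0.95: U = 3.26 + z_{0.05}·2.63.
z = 1.645; U = 3.26 + 1.645 × 2.63 = 7.59.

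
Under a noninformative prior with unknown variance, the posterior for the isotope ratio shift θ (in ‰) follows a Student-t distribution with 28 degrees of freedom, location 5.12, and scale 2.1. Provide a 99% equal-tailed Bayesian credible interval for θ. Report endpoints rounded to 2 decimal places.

[-0.68, 10.92]

The t_28 distribution is symmetric; the 99% interval is 5.12 ± t·2.1 with t_{0.995,28} = 2.763.
Half-width: 2.763 × 2.1 = 5.80.
5.12 − 5.80 = -0.68; 5.12 + 5.80 = 10.92.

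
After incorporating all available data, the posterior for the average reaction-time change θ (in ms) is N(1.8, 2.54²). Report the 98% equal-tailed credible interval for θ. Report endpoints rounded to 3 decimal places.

[-4.109, 7.709]

The posterior is symmetric, so the 98% equal-tailed interval is θ = 1.8 ± z·2.54 with z = 2.326.
Half-width: 2.326 × 2.54 = 5.909.
1.8 − 5.909 = -4.109; 1.8 + 5.909 = 7.709.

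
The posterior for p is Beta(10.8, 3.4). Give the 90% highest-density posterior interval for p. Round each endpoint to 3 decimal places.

The posterior is unimodal and skewed, so the HPD interval has equal density at both endpoints and is the shortest 90% interval.
Solving f(0.592) = f(0.938) with F(0.938) − F(0.592) = 0.90 gives [0.592, 0.938].
For comparison, the equal-tailed interval is [0.561, 0.918]; the HPD is narrower and shifted toward the mode.

[0.592, 0.938]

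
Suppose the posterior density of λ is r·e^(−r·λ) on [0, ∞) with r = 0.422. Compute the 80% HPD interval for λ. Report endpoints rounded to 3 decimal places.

[0.000, 3.814]

The exponential density is strictly decreasing on [0, ∞), so the HPD interval is anchored at 0: [0, q] with P(λ ≤ q) = 0.80.
q = −ln(1 − 0.80) / 0.422 = 1.6094 / 0.422 = 3.814.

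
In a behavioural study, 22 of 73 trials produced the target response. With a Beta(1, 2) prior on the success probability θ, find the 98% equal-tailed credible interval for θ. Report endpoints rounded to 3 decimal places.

Posterior: Beta(1+22, 2+51) = Beta(23, 53).
Equal-tailed 98% interval: the 0.01 and 0.99 quantiles of Beta(23, 53).
Posterior mean ≈ 0.303, SD ≈ 0.052; a Normal approximation gives roughly [0.181, 0.424].
Exact: F⁻¹(0.01) = 0.189; F⁻¹(0.99) = 0.431.

[0.189, 0.431]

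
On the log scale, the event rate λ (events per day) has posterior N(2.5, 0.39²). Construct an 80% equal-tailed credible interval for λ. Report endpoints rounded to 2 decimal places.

[7.39, 20.08]

On the log scale the 80% interval is 2.5 ± 1.282 × 0.39 = [2.0002, 2.9998].
Exponentiate: [e^2.0002, e^2.9998] = [7.39, 20.08].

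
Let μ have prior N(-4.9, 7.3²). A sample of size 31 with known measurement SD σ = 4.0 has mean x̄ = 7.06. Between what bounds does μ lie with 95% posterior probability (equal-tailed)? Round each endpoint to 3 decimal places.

[5.544, 8.347]

Posterior precision = 1/7.3² + 31/4.0² = 0.0188 + 1.9375 = 1.9563, so posterior SD = 0.7150.
Posterior mean = (-4.9/7.3² + 31·7.06/4.0²) / 1.9563 = 6.9453.
Interval: 6.9453 ± 1.960 × 0.7150 → [5.544, 8.347].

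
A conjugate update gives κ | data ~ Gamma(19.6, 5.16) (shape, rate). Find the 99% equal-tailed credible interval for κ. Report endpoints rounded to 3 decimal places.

Posterior: Gamma(shape 19.6, rate 5.16).
Equal-tailed 99% interval: Gamma(19.6, 5.16) quantiles at 0.005 and 0.995.
Posterior mean ≈ 3.798, SD ≈ 0.858; a Normal approximation gives roughly [1.588, 6.008].
Exact: lower = 1.951; upper = 6.370.

[1.951, 6.370]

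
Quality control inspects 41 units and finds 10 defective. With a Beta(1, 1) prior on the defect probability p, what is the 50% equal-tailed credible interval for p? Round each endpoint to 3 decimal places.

Posterior: Beta(1+10, 1+31) = Beta(11, 32).
Equal-tailed 50% interval: the 0.25 and 0.75 quantiles of Beta(11, 32).
Posterior mean ≈ 0.256, SD ≈ 0.066; a Normal approximation gives roughly [0.211, 0.300].
Exact: F⁻¹(0.25) = 0.209; F⁻¹(0.75) = 0.299.

[0.209, 0.299]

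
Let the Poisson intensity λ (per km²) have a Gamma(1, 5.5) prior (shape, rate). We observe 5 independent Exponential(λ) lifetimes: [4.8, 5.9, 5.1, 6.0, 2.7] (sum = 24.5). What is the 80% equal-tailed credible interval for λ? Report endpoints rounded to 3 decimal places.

Posterior: Gamma(1+5, 5.5+24.5) = Gamma(6, 30.0) (shape, rate).
Equal-tailed 80% interval: Gamma(6, 30.0) quantiles at 0.1 and 0.9.
Posterior mean ≈ 0.200, SD ≈ 0.082; a Normal approximation gives roughly [0.095, 0.305].
Exact: lower = 0.105; upper = 0.309.

[0.105, 0.309]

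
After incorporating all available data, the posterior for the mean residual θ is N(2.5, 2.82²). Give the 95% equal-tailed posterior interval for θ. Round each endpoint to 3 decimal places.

[-3.027, 8.027]

The posterior is symmetric, so the 95% equal-tailed interval is θ = 2.5 ± z·2.82 with z = 1.960.
Half-width: 1.960 × 2.82 = 5.527.
2.5 − 5.527 = -3.027; 2.5 + 5.527 = 8.027.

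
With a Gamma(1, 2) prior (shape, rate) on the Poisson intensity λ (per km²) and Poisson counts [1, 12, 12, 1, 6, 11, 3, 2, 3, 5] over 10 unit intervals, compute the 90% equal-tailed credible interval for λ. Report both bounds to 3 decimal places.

[3.765, 5.830]

Posterior: Gamma(1+56, 2+10) = Gamma(57, 12) (shape, rate).
Equal-tailed 90% interval: Gamma(57, 12) quantiles at 0.05 and 0.95.
Posterior mean ≈ 4.750, SD ≈ 0.629; a Normal approximation gives roughly [3.715, 5.785].
Exact: lower = 3.765; upper = 5.830.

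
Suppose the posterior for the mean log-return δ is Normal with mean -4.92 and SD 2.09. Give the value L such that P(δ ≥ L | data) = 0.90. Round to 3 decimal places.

-7.598

Need L with P(δ ≥ L) = 0.90: L = -4.92 − z_{0.1}·2.09.
z = 1.282; L = -4.92 − 1.282 × 2.09 = -7.598.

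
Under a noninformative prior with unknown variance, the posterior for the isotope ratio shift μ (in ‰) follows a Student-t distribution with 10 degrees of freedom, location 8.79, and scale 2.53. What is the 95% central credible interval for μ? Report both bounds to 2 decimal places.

[3.15, 14.43]

The t_10 distribution is symmetric; the 95% interval is 8.79 ± t·2.53 with t_{0.975,10} = 2.228.
Half-width: 2.228 × 2.53 = 5.64.
8.79 − 5.64 = 3.15; 8.79 + 5.64 = 14.43.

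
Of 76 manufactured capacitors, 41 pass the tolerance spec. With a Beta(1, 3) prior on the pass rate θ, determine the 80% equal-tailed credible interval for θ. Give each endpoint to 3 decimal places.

[0.453, 0.596]

Posterior: Beta(1+41, 3+35) = Beta(42, 38).
Equal-tailed 80% interval: the 0.1 and 0.9 quantiles of Beta(42, 38).
Posterior mean ≈ 0.525, SD ≈ 0.055; a Normal approximation gives roughly [0.454, 0.596].
Exact: F⁻¹(0.1) = 0.453; F⁻¹(0.9) = 0.596.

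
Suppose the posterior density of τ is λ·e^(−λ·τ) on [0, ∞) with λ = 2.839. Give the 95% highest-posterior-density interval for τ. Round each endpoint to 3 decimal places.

The exponential density is strictly decreasing on [0, ∞), so the HPD interval is anchored at 0: [0, q] with P(τ ≤ q) = 0.95.
q = −ln(1 − 0.95) / 2.839 = 2.9957 / 2.839 = 1.055.

[0.000, 1.055]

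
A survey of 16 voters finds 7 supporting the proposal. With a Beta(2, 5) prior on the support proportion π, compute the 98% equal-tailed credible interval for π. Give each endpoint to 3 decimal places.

[0.179, 0.630]

Posterior: Beta(2+7, 5+9) = Beta(9, 14).
Equal-tailed 98% interval: the 0.01 and 0.99 quantiles of Beta(9, 14).
Posterior mean ≈ 0.391, SD ≈ 0.100; a Normal approximation gives roughly [0.160, 0.623].
Exact: F⁻¹(0.01) = 0.179; F⁻¹(0.99) = 0.630.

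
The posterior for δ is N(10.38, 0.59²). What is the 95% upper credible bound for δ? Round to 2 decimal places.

11.35

Need U with P(δ ≤ U) = 0.95: U = 10.38 + z_{0.05}·0.59.
z = 1.645; U = 10.38 + 1.645 × 0.59 = 11.35.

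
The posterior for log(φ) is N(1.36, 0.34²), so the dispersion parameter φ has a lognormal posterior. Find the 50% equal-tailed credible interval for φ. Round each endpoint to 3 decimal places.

On the log scale the 50% interval is 1.36 ± 0.674 × 0.34 = [1.1307, 1.5893].
Exponentiate: [e^1.1307, e^1.5893] = [3.098, 4.900].

[3.098, 4.900]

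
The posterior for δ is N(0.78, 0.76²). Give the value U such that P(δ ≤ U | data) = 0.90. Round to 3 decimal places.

Need U with P(δ ≤ U) = 0.90: U = 0.78 + z_{0.1}·0.76.
z = 1.282; U = 0.78 + 1.282 × 0.76 = 1.754.

1.754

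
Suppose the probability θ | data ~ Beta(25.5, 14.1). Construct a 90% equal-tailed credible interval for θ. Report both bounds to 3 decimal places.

[0.516, 0.763]

Posterior: Beta(25.5, 14.1).
Equal-tailed 90% interval: the 0.05 and 0.95 quantiles of Beta(25.5, 14.1).
Posterior mean ≈ 0.644, SD ≈ 0.075; a Normal approximation gives roughly [0.520, 0.768].
Exact: F⁻¹(0.05) = 0.516; F⁻¹(0.95) = 0.763.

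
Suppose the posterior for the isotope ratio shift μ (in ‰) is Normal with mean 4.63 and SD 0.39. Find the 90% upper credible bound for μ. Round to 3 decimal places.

Need U with P(μ ≤ U) = 0.90: U = 4.63 + z_{0.1}·0.39.
z = 1.282; U = 4.63 + 1.282 × 0.39 = 5.130.

5.130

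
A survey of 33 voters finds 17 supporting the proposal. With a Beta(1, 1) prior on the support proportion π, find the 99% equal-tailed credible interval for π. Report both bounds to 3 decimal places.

[0.304, 0.722]

Posterior: Beta(1+17, 1+16) = Beta(18, 17).
Equal-tailed 99% interval: the 0.005 and 0.995 quantiles of Beta(18, 17).
Posterior mean ≈ 0.514, SD ≈ 0.083; a Normal approximation gives roughly [0.300, 0.729].
Exact: F⁻¹(0.005) = 0.304; F⁻¹(0.995) = 0.722.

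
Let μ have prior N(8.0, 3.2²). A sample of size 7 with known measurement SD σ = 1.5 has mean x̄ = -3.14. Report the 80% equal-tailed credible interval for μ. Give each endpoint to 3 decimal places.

[-3.516, -2.086]

Posterior precision = 1/3.2² + 7/1.5² = 0.0977 + 3.1111 = 3.2088, so posterior SD = 0.5583.
Posterior mean = (8.0/3.2² + 7·-3.14/1.5²) / 3.2088 = -2.8010.
Interval: -2.8010 ± 1.282 × 0.5583 → [-3.516, -2.086].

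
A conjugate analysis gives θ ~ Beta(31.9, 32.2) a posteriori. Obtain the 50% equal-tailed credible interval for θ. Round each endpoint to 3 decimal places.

Posterior: Beta(31.9, 32.2).
Equal-tailed 50% interval: the 0.25 and 0.75 quantiles of Beta(31.9, 32.2).
Posterior mean ≈ 0.498, SD ≈ 0.062; a Normal approximation gives roughly [0.456, 0.539].
Exact: F⁻¹(0.25) = 0.455; F⁻¹(0.75) = 0.540.

[0.455, 0.540]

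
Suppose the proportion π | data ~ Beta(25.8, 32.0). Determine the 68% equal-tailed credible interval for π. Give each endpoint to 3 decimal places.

Posterior: Beta(25.8, 32.0).
Equal-tailed 68% interval: the 0.16 and 0.84 quantiles of Beta(25.8, 32.0).
Posterior mean ≈ 0.446, SD ≈ 0.065; a Normal approximation gives roughly [0.382, 0.511].
Exact: F⁻¹(0.16) = 0.381; F⁻¹(0.84) = 0.511.

[0.381, 0.511]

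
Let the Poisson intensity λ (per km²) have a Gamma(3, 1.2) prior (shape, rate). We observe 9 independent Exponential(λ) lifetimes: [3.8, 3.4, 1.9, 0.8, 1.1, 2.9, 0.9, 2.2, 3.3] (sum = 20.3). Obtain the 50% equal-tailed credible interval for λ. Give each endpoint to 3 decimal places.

Posterior: Gamma(3+9, 1.2+20.3) = Gamma(12, 21.5) (shape, rate).
Equal-tailed 50% interval: Gamma(12, 21.5) quantiles at 0.25 and 0.75.
Posterior mean ≈ 0.558, SD ≈ 0.161; a Normal approximation gives roughly [0.449, 0.667].
Exact: lower = 0.443; upper = 0.657.

[0.443, 0.657]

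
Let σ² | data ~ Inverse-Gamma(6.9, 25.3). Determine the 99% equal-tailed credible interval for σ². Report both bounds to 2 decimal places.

Inverse-Gamma(6.9, 25.3) quantiles: F⁻¹(0.005) and F⁻¹(0.995).
Equivalently, 1/σ² ~ Gamma(6.9, rate = 25.3); invert its 0.995 and 0.005 quantiles.
Posterior mean ≈ 4.29, SD ≈ 1.94; a Normal approximation gives roughly [-0.70, 9.28].
Exact: lower = 1.63; upper = 12.74.

[1.63, 12.74]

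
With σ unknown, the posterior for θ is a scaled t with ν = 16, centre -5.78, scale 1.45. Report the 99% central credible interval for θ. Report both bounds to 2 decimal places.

[-10.02, -1.54]

The t_16 distribution is symmetric; the 99% interval is -5.78 ± t·1.45 with t_{0.995,16} = 2.921.
Half-width: 2.921 × 1.45 = 4.24.
-5.78 − 4.24 = -10.02; -5.78 + 4.24 = -1.54.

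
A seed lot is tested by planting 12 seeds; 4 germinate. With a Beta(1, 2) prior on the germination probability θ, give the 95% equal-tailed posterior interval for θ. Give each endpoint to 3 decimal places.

[0.128, 0.581]

Posterior: Beta(1+4, 2+8) = Beta(5, 10).
Equal-tailed 95% interval: the 0.025 and 0.975 quantiles of Beta(5, 10).
Posterior mean ≈ 0.333, SD ≈ 0.118; a Normal approximation gives roughly [0.102, 0.564].
Exact: F⁻¹(0.025) = 0.128; F⁻¹(0.975) = 0.581.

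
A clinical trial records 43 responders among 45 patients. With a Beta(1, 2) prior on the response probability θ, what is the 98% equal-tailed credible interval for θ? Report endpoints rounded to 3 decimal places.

[0.802, 0.982]

Posterior: Beta(1+43, 2+2) = Beta(44, 4).
Equal-tailed 98% interval: the 0.01 and 0.99 quantiles of Beta(44, 4).
Posterior mean ≈ 0.917, SD ≈ 0.039; a Normal approximation gives roughly [0.825, 1.009].
Exact: F⁻¹(0.01) = 0.802; F⁻¹(0.99) = 0.982.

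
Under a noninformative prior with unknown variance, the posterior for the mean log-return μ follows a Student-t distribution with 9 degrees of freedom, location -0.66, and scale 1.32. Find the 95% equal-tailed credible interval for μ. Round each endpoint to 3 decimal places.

[-3.646, 2.326]

The t_9 distribution is symmetric; the 95% interval is -0.66 ± t·1.32 with t_{0.975,9} = 2.262.
Half-width: 2.262 × 1.32 = 2.986.
-0.66 − 2.986 = -3.646; -0.66 + 2.986 = 2.326.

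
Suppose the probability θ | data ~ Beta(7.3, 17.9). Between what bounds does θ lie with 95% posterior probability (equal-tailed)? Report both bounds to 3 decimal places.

Posterior: Beta(7.3, 17.9).
Equal-tailed 95% interval: the 0.025 and 0.975 quantiles of Beta(7.3, 17.9).
Posterior mean ≈ 0.290, SD ≈ 0.089; a Normal approximation gives roughly [0.116, 0.463].
Exact: F⁻¹(0.025) = 0.134; F⁻¹(0.975) = 0.477.

[0.134, 0.477]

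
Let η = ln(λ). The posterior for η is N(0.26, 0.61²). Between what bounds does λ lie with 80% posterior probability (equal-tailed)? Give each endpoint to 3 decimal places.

On the log scale the 80% interval is 0.26 ± 1.282 × 0.61 = [-0.5217, 1.0417].
Exponentiate: [e^-0.5217, e^1.0417] = [0.593, 2.834].

[0.593, 2.834]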